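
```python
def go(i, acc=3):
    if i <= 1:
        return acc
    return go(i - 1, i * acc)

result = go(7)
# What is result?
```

Accumulator trace (n, acc): (7, 3) -> (6, 21) -> (5, 126) -> (4, 630) -> (3, 2520) -> (2, 7560) -> (1, 15120) -> return 15120

Answer: 15120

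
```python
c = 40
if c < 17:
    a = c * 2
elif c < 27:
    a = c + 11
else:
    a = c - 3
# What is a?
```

Trace:
`c = 40` → c = 40
`if c < 17: ...` → c < 17 is False, c < 27 is False, take else branch → a = 37
So a = 37

Answer: 37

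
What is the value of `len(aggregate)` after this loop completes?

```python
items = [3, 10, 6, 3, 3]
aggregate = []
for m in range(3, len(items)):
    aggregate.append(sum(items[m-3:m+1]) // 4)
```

Number of 4-element averages
`aggregate` takes the values: [] → [5] → [5, 5]
So `len(aggregate)` = 2

Answer: 2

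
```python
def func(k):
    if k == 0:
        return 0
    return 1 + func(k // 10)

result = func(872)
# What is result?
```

Count of digits of 872: 3

Answer: 3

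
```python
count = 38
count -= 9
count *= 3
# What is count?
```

Trace:
`count = 38` → count = 38
`count -= 9` → count = 29
`count *= 3` → count = 87
So count = 87

Answer: 87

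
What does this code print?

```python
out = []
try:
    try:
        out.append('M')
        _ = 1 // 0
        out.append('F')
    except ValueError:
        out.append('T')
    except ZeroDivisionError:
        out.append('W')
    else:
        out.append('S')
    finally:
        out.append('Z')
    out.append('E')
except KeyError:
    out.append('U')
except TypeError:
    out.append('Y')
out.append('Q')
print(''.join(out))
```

Execution trace: 'M' (inner try body) → 'W' (inner except ZeroDivisionError) → 'Z' (inner finally) → 'E' (try body, no exception) → 'Q' (after the try/except). Output: MWZEQ

Answer: MWZEQ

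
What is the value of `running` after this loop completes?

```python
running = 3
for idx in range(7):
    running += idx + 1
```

Start at 3, add 1 to 7 = 31
`running` takes the values: 3 → 4 → 6 → 9 → 13 → 18 → 24 → 31

Answer: 31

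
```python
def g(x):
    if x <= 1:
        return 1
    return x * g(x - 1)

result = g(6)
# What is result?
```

g(6) = 6 * 5 * 4 * 3 * 2 * 1 = 720

Answer: 720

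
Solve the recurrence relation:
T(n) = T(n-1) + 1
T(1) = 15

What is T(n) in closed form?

Unrolling: T(n) = T(1) + 1·(n-1) = 15 + 1(n-1) = n + 14.

Answer: T(n) = n + 14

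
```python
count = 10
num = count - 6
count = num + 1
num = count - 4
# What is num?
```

Trace:
`count = 10` → count = 10
`num = count - 6` → num = 4
`count = num + 1` → count = 5
`num = count - 4` → num = 1
So num = 1

Answer: 1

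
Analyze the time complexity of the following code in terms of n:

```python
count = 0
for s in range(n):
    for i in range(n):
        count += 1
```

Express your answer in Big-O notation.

Each loop level contributes: n × n. Multiplying the contributions gives O(n^2).

Answer: O(n^2)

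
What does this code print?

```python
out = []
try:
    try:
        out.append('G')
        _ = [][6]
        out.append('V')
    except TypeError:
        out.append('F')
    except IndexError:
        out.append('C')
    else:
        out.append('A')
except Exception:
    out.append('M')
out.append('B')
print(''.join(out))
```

Execution trace: 'G' (inner try body) → 'C' (inner except IndexError) → 'B' (after the try/except). Output: GCB

Answer: GCB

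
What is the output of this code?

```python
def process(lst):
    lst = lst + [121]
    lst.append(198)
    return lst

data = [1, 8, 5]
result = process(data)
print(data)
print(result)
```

Key concept: rebinding parameter vs mutation.
Step by step:
`data = [1, 8, 5]` → data = [1, 8, 5]
`result = process(data)` → result = [1, 8, 5, 121, 198]
`print(data)` → prints [1, 8, 5]
`print(result)` → prints [1, 8, 5, 121, 198]

Answer:
[1, 8, 5]
[1, 8, 5, 121, 198]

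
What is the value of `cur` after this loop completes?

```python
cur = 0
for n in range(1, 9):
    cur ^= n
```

XOR of 1 to 8
`cur` takes the values: 0 → 1 → 3 → 0 → 4 → 1 → 7 → 0 → 8

Answer: 8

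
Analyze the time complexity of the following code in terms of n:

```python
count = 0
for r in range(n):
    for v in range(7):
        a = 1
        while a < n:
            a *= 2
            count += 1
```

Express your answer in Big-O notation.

Each loop level contributes: n × 1 × log n. Multiplying the contributions gives O(n log n).

Answer: O(n log n)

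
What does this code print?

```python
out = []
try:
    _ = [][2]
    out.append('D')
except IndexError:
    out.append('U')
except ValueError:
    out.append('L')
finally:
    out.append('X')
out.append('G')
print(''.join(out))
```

Execution trace: 'U' (except IndexError) → 'X' (finally) → 'G' (after the try/except). Output: UXG

Answer: UXG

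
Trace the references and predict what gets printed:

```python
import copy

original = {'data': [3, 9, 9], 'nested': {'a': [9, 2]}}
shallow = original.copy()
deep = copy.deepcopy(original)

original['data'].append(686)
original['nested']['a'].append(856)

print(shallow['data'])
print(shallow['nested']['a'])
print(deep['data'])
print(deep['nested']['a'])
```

Key concept: comparing shallow vs deep copy.
Step by step:
`original = {'data': [3, 9, 9], 'nested': {'a': [9, 2]}}` → original = {'data': [3, 9, 9], 'nested': {'a': [9, 2]}}
`shallow = original.copy()` → shallow = {'data': [3, 9, 9], 'nested': {'a': [9, 2]}}
`deep = copy.deepcopy(original)` → deep = {'data': [3, 9, 9], 'nested': {'a': [9, 2]}}
`original['data'].append(686)` → original = {'data': [3, 9, 9, 686], 'nested': {'a': [9, 2]}}; shallow = {'data': [3, 9, 9, 686], 'nested': {'a': [9, 2]}}
`original['nested']['a'].append(856)` → original = {'data': [3, 9, 9, 686], 'nested': {'a': [9, 2, 856]}}; shallow = {'data': [3, 9, 9, 686], 'nested': {'a': [9, 2, 856]}}
`print(shallow['data'])` → prints [3, 9, 9, 686]
`print(shallow['nested']['a'])` → prints [9, 2, 856]
`print(deep['data'])` → prints [3, 9, 9]
`print(deep['nested']['a'])` → prints [9, 2]

Answer:
[3, 9, 9, 686]
[9, 2, 856]
[3, 9, 9]
[9, 2]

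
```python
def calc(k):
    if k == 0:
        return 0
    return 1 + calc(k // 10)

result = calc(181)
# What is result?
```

Count of digits of 181: 3

Answer: 3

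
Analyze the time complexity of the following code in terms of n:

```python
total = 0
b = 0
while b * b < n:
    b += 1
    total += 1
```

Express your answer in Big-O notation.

Each loop level contributes: √n. Multiplying the contributions gives O(√n).

Answer: O(√n)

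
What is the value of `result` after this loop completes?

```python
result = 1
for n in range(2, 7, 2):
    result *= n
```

Product of even numbers 2 to 6
`result` takes the values: 1 → 2 → 8 → 48

Answer: 48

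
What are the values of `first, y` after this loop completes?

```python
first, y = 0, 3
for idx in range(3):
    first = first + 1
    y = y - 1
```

first goes 0→3, y goes 3→0
`first, y` takes the values: (0, 3) → (1, 3) → (1, 2) → (2, 2) → (2, 1) → (3, 1) → (3, 0)

Answer: 3, 0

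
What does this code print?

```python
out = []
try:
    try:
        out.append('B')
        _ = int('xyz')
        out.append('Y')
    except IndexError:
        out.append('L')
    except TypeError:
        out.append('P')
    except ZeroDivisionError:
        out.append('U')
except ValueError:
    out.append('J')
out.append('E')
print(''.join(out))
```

Execution trace: 'B' (try body) → 'J' (outer except ValueError) → 'E' (after the try/except). Output: BJE

Answer: BJE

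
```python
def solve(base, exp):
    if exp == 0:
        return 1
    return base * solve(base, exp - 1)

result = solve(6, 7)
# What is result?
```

solve(6, 7) = 6 * 6 * 6 * 6 * 6 * 6 * 6 = 279936

Answer: 279936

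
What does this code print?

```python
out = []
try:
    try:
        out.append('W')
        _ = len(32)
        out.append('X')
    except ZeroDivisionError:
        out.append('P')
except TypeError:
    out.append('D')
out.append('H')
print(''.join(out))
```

Execution trace: 'W' (try body) → 'D' (outer except TypeError) → 'H' (after the try/except). Output: WDH

Answer: WDH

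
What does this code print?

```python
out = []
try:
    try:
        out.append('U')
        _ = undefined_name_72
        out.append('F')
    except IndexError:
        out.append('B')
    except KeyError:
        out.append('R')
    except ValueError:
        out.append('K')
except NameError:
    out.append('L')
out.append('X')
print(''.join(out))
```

Execution trace: 'U' (try body) → 'L' (outer except NameError) → 'X' (after the try/except). Output: ULX

Answer: ULX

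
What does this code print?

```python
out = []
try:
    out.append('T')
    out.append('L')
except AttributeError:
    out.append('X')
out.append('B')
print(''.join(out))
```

Execution trace: 'T' (try body) → 'L' (try body, no exception) → 'B' (after the try/except). Output: TLB

Answer: TLB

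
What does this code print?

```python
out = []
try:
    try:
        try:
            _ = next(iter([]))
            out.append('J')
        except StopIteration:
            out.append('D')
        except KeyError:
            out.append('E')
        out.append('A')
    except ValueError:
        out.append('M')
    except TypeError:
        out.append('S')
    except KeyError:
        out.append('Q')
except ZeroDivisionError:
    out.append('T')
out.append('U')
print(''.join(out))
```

Execution trace: 'D' (inner except StopIteration) → 'A' (try body, no exception) → 'U' (after the try/except). Output: DAU

Answer: DAU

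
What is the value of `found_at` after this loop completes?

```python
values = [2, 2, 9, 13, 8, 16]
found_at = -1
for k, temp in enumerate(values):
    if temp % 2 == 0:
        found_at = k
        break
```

First even number index in [2, 2, 9, 13, 8, 16]
`found_at` takes the values: -1 → 0

Answer: 0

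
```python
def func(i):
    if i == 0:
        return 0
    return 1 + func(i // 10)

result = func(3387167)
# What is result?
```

Count of digits of 3387167: 7

Answer: 7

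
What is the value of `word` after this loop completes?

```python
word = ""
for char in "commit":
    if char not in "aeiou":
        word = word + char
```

Remove vowels from 'commit'
`word` takes the values: "" → "c" → "cm" → "cmm" → "cmmt"

Answer: "cmmt"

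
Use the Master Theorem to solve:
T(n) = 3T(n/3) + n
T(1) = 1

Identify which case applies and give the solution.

a=3, b=3, f(n)=n. log_3(3) = 1. Since c=1 = 1, Case 2 applies: T(n) = Θ(n^log_b(a) · log n) = O(n log n).

Answer: O(n log n) - Case 2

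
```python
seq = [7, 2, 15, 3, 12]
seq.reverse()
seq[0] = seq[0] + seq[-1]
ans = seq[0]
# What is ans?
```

Trace:
`seq = [7, 2, 15, 3, 12]` → seq = [7, 2, 15, 3, 12]
`seq.reverse()` → seq = [12, 3, 15, 2, 7]
`seq[0] = seq[0] + seq[-1]` → seq = [19, 3, 15, 2, 7]
`ans = seq[0]` → ans = 19
So ans = 19

Answer: 19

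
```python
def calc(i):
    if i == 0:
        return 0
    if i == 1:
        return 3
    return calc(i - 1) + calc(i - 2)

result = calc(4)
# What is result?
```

Build up from base cases: calc(0)=0, calc(1)=3, calc(2)=3, calc(3)=6, calc(4)=9

Answer: 9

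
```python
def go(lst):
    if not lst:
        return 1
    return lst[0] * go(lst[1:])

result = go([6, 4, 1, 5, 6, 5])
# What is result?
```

Product over [6, 4, 1, 5, 6, 5] = 6 * 4 * 1 * 5 * 6 * 5 = 3600

Answer: 3600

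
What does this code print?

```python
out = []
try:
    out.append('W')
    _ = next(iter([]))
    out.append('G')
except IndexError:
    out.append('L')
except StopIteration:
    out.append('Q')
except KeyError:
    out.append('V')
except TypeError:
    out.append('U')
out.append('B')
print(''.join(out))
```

Execution trace: 'W' (try body) → 'Q' (except StopIteration) → 'B' (after the try/except). Output: WQB

Answer: WQB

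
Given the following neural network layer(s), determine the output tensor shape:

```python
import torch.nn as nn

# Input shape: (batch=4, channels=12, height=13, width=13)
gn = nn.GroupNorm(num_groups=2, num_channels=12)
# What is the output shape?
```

Input: (4, 12, 13, 13) -> Output: (4, 12, 13, 13)

Answer: (4, 12, 13, 13)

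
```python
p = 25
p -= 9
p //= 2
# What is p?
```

Trace:
`p = 25` → p = 25
`p -= 9` → p = 16
`p //= 2` → p = 8
So p = 8

Answer: 8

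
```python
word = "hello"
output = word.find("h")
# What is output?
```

Trace:
`word = "hello"` → word = 'hello'
`output = word.find("h")` → output = 0
So output = 0

Answer: 0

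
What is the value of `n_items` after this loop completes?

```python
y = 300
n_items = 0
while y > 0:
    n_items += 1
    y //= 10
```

Count digits by repeated division by 10
`n_items` takes the values: 0 → 1 → 2 → 3

Answer: 3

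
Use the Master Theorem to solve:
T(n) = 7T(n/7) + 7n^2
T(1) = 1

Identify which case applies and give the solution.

a=7, b=7, f(n)=7n^2. log_7(7) = 1. Since c=2 > 1 and the regularity condition holds (7(n/7)^2 = (7/7^2)n^2 with 7/7^2 < 1), Case 3 applies: T(n) = Θ(f(n)) = O(n^2).

Answer: O(n^2) - Case 3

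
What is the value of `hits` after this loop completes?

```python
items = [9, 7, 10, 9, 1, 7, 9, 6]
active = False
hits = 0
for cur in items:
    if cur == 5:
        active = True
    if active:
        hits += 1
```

Count elements after first 5 in [9, 7, 10, 9, 1, 7, 9, 6]
`hits` takes the values: 0

Answer: 0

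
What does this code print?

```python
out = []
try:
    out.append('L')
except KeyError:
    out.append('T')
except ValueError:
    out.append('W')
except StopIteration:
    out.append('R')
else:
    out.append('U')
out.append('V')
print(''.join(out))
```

Execution trace: 'L' (try body, no exception) → 'U' (else) → 'V' (after the try/except). Output: LUV

Answer: LUV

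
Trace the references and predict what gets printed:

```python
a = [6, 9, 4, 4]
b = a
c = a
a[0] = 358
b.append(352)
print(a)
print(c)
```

Key concept: multiple aliases.
Step by step:
`a = [6, 9, 4, 4]` → a = [6, 9, 4, 4]
`b = a` → b = [6, 9, 4, 4] (same object as a)
`c = a` → c = [6, 9, 4, 4] (same object as a, b)
`a[0] = 358` → a = [358, 9, 4, 4] (same object as b, c); b = [358, 9, 4, 4] (same object as a, c); c = [358, 9, 4, 4] (same object as a, b)
`b.append(352)` → a = [358, 9, 4, 4, 352] (same object as b, c); b = [358, 9, 4, 4, 352] (same object as a, c); c = [358, 9, 4, 4, 352] (same object as a, b)
`print(a)` → prints [358, 9, 4, 4, 352]
`print(c)` → prints [358, 9, 4, 4, 352]

Answer:
[358, 9, 4, 4, 352]
[358, 9, 4, 4, 352]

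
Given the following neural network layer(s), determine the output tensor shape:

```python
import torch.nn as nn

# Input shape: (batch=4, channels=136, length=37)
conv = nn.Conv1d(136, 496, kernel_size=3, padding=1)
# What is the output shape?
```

Input: (4, 136, 37) -> Output: (4, 496, 37)

Answer: (4, 496, 37)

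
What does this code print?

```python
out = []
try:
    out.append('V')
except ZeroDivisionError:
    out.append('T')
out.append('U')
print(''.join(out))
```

Execution trace: 'V' (try body, no exception) → 'U' (after the try/except). Output: VU

Answer: VU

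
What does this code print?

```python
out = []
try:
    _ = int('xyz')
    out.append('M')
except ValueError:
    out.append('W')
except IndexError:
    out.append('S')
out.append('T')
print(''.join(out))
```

Execution trace: 'W' (except ValueError) → 'T' (after the try/except). Output: WT

Answer: WT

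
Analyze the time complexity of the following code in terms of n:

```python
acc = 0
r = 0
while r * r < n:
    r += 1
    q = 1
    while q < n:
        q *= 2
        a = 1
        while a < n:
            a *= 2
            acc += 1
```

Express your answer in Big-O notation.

Each loop level contributes: √n × log n × log n. Multiplying the contributions gives O(√n log² n).

Answer: O(√n log² n)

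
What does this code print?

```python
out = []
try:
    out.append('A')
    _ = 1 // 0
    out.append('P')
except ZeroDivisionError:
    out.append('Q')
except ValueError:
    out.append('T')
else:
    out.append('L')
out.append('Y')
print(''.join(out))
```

Execution trace: 'A' (try body) → 'Q' (except ZeroDivisionError) → 'Y' (after the try/except). Output: AQY

Answer: AQY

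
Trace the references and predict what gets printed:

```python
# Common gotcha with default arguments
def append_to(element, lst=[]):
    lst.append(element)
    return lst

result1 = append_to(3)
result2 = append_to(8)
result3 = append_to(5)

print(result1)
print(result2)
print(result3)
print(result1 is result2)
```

Key concept: mutable default argument gotcha.
Step by step:
`result1 = append_to(3)` → result1 = [3]
`result2 = append_to(8)` → result1 = [3, 8] (same object as result2); result2 = [3, 8] (same object as result1)
`result3 = append_to(5)` → result1 = [3, 8, 5] (same object as result2, result3); result2 = [3, 8, 5] (same object as result1, result3); result3 = [3, 8, 5] (same object as result1, result2)
`print(result1)` → prints [3, 8, 5]
`print(result2)` → prints [3, 8, 5]
`print(result3)` → prints [3, 8, 5]
`print(result1 is result2)` → prints True

Answer:
[3, 8, 5]
[3, 8, 5]
[3, 8, 5]
True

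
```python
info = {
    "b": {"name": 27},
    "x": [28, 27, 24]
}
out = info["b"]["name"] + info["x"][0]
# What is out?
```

Trace:
`info = { ...` → info = {'b': {'name': 27}, 'x': [28, 27, 24]}
`out = info["b"]["name"] + info["x"][0]` → out = 55
So out = 55

Answer: 55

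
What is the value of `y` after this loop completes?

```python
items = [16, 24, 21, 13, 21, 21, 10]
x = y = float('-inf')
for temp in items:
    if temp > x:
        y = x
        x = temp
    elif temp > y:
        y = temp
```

Second largest (with repeats) in [16, 24, 21, 13, 21, 21, 10]
`y` takes the values: -inf → 16 → 21

Answer: 21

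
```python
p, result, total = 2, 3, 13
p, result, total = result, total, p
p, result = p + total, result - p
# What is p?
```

Trace:
`p, result, total = 2, 3, 13` → p = 2; result = 3; total = 13
`p, result, total = result, total, p` → p = 3; result = 13; total = 2
`p, result = p + total, result - p` → p = 5; result = 10
So p = 5

Answer: 5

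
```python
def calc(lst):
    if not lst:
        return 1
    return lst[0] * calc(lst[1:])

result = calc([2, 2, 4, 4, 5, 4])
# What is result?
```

Product over [2, 2, 4, 4, 5, 4] = 2 * 2 * 4 * 4 * 5 * 4 = 1280

Answer: 1280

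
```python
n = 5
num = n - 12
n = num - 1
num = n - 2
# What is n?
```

Trace:
`n = 5` → n = 5
`num = n - 12` → num = -7
`n = num - 1` → n = -8
`num = n - 2` → num = -10
So n = -8

Answer: -8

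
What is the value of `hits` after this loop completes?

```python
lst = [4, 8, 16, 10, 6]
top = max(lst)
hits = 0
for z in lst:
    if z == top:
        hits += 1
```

Count of max value 16 in [4, 8, 16, 10, 6]
`hits` takes the values: 0 → 1

Answer: 1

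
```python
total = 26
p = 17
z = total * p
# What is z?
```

Trace:
`total = 26` → total = 26
`p = 17` → p = 17
`z = total * p` → z = 442
So z = 442

Answer: 442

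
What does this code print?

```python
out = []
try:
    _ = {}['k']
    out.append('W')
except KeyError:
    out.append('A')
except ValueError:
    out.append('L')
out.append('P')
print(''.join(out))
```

Execution trace: 'A' (except KeyError) → 'P' (after the try/except). Output: AP

Answer: AP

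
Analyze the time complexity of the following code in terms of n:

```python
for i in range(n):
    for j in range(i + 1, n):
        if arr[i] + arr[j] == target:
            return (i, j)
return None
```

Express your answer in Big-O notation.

This is Two sum brute force. Time complexity: O(n²).

Answer: O(n²)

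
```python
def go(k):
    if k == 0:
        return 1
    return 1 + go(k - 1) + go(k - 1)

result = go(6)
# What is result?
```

go(k) = 1 + 2·go(k-1), go(0)=1. Closed form: (1+1)·2^6 - 1 = 127.

Answer: 127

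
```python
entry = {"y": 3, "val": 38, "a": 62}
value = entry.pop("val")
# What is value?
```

Trace:
`entry = {"y": 3, "val": 38, "a": 62}` → entry = {'y': 3, 'val': 38, 'a': 62}
`value = entry.pop("val")` → entry = {'y': 3, 'a': 62}; value = 38
So value = 38

Answer: 38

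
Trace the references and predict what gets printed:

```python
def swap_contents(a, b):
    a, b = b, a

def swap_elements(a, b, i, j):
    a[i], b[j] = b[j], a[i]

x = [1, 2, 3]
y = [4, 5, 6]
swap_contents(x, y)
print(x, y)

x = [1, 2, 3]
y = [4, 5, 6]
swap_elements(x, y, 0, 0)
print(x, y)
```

Key concept: parameter rebinding vs mutation.
Step by step:
`x = [1, 2, 3]` → x = [1, 2, 3]
`y = [4, 5, 6]` → y = [4, 5, 6]
`swap_contents(x, y)` → no visible change to tracked variables
`print(x, y)` → prints [1, 2, 3] [4, 5, 6]
`x = [1, 2, 3]` → x = [1, 2, 3]
`y = [4, 5, 6]` → y = [4, 5, 6]
`swap_elements(x, y, 0, 0)` → x = [4, 2, 3]; y = [1, 5, 6]
`print(x, y)` → prints [4, 2, 3] [1, 5, 6]

Answer:
[1, 2, 3] [4, 5, 6]
[4, 2, 3] [1, 5, 6]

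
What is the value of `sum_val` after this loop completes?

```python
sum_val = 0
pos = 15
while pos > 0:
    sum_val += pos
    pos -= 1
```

Sum 15 down to 1
`sum_val` takes the values: 0 → 15 → 29 → 42 → 54 → 65 → 75 → 84 → 92 → 99 → 105 → 110 → 114 → 117 → 119 → 120

Answer: 120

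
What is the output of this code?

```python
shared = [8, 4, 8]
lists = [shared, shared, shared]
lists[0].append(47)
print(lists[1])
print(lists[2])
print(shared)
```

Key concept: list of same reference.
Step by step:
`shared = [8, 4, 8]` → shared = [8, 4, 8]
`lists = [shared, shared, shared]` → lists = [[8, 4, 8], [8, 4, 8], [8, 4, 8]]
`lists[0].append(47)` → shared = [8, 4, 8, 47]; lists = [[8, 4, 8, 47], [8, 4, 8, 47], [8, 4, 8, 47]]
`print(lists[1])` → prints [8, 4, 8, 47]
`print(lists[2])` → prints [8, 4, 8, 47]
`print(shared)` → prints [8, 4, 8, 47]

Answer:
[8, 4, 8, 47]
[8, 4, 8, 47]
[8, 4, 8, 47]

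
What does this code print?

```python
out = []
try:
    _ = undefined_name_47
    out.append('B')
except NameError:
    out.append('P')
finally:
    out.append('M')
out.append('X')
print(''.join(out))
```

Execution trace: 'P' (except NameError) → 'M' (finally) → 'X' (after the try/except). Output: PMX

Answer: PMX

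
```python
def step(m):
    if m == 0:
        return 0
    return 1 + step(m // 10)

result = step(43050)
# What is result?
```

Count of digits of 43050: 5

Answer: 5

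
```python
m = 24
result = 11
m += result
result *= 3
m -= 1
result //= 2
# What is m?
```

Trace:
`m = 24` → m = 24
`result = 11` → result = 11
`m += result` → m = 35
`result *= 3` → result = 33
`m -= 1` → m = 34
`result //= 2` → result = 16
So m = 34

Answer: 34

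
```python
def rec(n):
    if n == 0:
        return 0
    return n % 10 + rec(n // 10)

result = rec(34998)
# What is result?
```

Sum of digits of 34998: 8 + 9 + 9 + 4 + 3 = 33

Answer: 33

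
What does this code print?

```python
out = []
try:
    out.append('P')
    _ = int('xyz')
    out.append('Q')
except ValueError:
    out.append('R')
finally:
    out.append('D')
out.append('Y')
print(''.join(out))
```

Execution trace: 'P' (try body) → 'R' (except ValueError) → 'D' (finally) → 'Y' (after the try/except). Output: PRDY

Answer: PRDY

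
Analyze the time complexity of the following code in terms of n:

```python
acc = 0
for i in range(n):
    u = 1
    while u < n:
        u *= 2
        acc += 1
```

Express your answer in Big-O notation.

Each loop level contributes: n × log n. Multiplying the contributions gives O(n log n).

Answer: O(n log n)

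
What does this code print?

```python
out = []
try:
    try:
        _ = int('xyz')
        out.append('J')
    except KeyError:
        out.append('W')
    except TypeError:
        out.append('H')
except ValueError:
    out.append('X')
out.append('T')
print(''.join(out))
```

Execution trace: 'X' (outer except ValueError) → 'T' (after the try/except). Output: XT

Answer: XT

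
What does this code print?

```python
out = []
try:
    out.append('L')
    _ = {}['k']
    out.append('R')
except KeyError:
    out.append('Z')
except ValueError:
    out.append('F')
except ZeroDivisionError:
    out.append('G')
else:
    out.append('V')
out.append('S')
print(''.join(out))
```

Execution trace: 'L' (try body) → 'Z' (except KeyError) → 'S' (after the try/except). Output: LZS

Answer: LZS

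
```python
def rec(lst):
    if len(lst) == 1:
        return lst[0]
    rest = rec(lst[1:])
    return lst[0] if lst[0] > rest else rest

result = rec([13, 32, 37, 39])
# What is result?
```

Recursive max over [13, 32, 37, 39] = 39

Answer: 39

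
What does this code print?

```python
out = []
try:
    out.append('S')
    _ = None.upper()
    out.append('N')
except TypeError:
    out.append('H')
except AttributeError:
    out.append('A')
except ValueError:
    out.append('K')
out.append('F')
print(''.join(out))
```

Execution trace: 'S' (try body) → 'A' (except AttributeError) → 'F' (after the try/except). Output: SAF

Answer: SAF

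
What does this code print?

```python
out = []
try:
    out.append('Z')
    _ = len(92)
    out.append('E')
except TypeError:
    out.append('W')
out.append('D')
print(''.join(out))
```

Execution trace: 'Z' (try body) → 'W' (except TypeError) → 'D' (after the try/except). Output: ZWD

Answer: ZWD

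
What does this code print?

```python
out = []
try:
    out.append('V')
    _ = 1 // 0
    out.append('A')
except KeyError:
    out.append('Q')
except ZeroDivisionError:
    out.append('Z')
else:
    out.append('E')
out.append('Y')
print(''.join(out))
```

Execution trace: 'V' (try body) → 'Z' (except ZeroDivisionError) → 'Y' (after the try/except). Output: VZY

Answer: VZY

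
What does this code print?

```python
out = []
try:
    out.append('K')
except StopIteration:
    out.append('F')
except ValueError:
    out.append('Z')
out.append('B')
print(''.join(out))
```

Execution trace: 'K' (try body, no exception) → 'B' (after the try/except). Output: KB

Answer: KB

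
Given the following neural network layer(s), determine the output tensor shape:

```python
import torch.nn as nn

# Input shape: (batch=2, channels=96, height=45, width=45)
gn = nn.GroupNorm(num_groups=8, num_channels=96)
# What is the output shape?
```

Input: (2, 96, 45, 45) -> Output: (2, 96, 45, 45)

Answer: (2, 96, 45, 45)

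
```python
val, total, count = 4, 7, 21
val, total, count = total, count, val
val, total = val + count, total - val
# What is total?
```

Trace:
`val, total, count = 4, 7, 21` → val = 4; total = 7; count = 21
`val, total, count = total, count, val` → val = 7; total = 21; count = 4
`val, total = val + count, total - val` → val = 11; total = 14
So total = 14

Answer: 14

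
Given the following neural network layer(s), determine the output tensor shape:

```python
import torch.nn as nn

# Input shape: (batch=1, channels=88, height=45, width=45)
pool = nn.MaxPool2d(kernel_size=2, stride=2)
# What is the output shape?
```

Input: (1, 88, 45, 45) -> Output: (1, 88, 22, 22)

Answer: (1, 88, 22, 22)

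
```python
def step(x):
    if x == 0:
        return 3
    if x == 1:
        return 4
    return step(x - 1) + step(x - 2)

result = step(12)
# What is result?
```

Build up from base cases: step(0)=3, step(1)=4, step(2)=7, step(3)=11, step(4)=18, step(5)=29, step(6)=47, ..., step(12)=843

Answer: 843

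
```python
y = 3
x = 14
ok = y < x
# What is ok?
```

Trace:
`y = 3` → y = 3
`x = 14` → x = 14
`ok = y < x` → ok = True
So ok = True

Answer: True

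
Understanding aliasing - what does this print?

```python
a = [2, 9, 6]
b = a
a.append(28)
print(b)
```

Key concept: basic list aliasing.
Step by step:
`a = [2, 9, 6]` → a = [2, 9, 6]
`b = a` → b = [2, 9, 6] (same object as a)
`a.append(28)` → a = [2, 9, 6, 28] (same object as b); b = [2, 9, 6, 28] (same object as a)
`print(b)` → prints [2, 9, 6, 28]

Answer: [2, 9, 6, 28]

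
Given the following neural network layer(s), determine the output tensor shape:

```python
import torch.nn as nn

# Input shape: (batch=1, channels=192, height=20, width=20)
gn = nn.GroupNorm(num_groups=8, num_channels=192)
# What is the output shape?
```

Input: (1, 192, 20, 20) -> Output: (1, 192, 20, 20)

Answer: (1, 192, 20, 20)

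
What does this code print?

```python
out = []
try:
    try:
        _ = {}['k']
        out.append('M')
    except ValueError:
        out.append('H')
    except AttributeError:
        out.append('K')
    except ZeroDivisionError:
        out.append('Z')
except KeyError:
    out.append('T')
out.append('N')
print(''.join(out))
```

Execution trace: 'T' (outer except KeyError) → 'N' (after the try/except). Output: TN

Answer: TN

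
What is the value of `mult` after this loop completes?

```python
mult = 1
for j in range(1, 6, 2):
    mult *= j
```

Product of 1, 3, 5, ... up to 5
`mult` takes the values: 1 → 3 → 15

Answer: 15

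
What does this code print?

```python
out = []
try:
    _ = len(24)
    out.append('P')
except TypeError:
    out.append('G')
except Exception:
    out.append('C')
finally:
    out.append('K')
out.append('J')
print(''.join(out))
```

Execution trace: 'G' (except TypeError) → 'K' (finally) → 'J' (after the try/except). Output: GKJ

Answer: GKJ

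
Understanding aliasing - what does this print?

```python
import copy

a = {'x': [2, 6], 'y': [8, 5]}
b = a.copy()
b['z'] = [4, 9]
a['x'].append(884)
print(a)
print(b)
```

Key concept: shallow copy of dict with mutable values.
Step by step:
`a = {'x': [2, 6], 'y': [8, 5]}` → a = {'x': [2, 6], 'y': [8, 5]}
`b = a.copy()` → b = {'x': [2, 6], 'y': [8, 5]}
`b['z'] = [4, 9]` → b = {'x': [2, 6], 'y': [8, 5], 'z': [4, 9]}
`a['x'].append(884)` → a = {'x': [2, 6, 884], 'y': [8, 5]}; b = {'x': [2, 6, 884], 'y': [8, 5], 'z': [4, 9]}
`print(a)` → prints {'x': [2, 6, 884], 'y': [8, 5]}
`print(b)` → prints {'x': [2, 6, 884], 'y': [8, 5], 'z': [4, 9]}

Answer:
{'x': [2, 6, 884], 'y': [8, 5]}
{'x': [2, 6, 884], 'y': [8, 5], 'z': [4, 9]}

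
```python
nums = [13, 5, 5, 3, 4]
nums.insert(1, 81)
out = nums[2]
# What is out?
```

Trace:
`nums = [13, 5, 5, 3, 4]` → nums = [13, 5, 5, 3, 4]
`nums.insert(1, 81)` → nums = [13, 81, 5, 5, 3, 4]
`out = nums[2]` → out = 5
So out = 5

Answer: 5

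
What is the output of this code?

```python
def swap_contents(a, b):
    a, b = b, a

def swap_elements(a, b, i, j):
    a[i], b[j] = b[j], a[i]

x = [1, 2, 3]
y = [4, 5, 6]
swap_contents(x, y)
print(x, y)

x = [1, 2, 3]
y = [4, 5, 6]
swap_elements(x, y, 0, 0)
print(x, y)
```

Key concept: parameter rebinding vs mutation.
Step by step:
`x = [1, 2, 3]` → x = [1, 2, 3]
`y = [4, 5, 6]` → y = [4, 5, 6]
`swap_contents(x, y)` → no visible change to tracked variables
`print(x, y)` → prints [1, 2, 3] [4, 5, 6]
`x = [1, 2, 3]` → x = [1, 2, 3]
`y = [4, 5, 6]` → y = [4, 5, 6]
`swap_elements(x, y, 0, 0)` → x = [4, 2, 3]; y = [1, 5, 6]
`print(x, y)` → prints [4, 2, 3] [1, 5, 6]

Answer:
[1, 2, 3] [4, 5, 6]
[4, 2, 3] [1, 5, 6]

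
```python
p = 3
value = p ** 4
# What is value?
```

Trace:
`p = 3` → p = 3
`value = p ** 4` → value = 81
So value = 81

Answer: 81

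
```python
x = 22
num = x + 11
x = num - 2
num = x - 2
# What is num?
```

Trace:
`x = 22` → x = 22
`num = x + 11` → num = 33
`x = num - 2` → x = 31
`num = x - 2` → num = 29
So num = 29

Answer: 29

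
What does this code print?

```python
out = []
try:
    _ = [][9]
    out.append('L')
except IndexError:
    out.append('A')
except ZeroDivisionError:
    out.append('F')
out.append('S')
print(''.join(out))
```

Execution trace: 'A' (except IndexError) → 'S' (after the try/except). Output: AS

Answer: AS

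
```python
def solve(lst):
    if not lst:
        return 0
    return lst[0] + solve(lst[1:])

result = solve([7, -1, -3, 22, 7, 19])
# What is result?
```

7 + (-1) + (-3) + 22 + 7 + 19 + 0 = 51

Answer: 51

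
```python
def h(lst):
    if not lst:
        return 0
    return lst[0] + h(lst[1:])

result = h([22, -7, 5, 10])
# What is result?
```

22 + (-7) + 5 + 10 + 0 = 30

Answer: 30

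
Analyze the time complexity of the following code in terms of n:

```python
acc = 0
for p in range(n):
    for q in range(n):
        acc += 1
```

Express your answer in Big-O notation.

Each loop level contributes: n × n. Multiplying the contributions gives O(n^2).

Answer: O(n^2)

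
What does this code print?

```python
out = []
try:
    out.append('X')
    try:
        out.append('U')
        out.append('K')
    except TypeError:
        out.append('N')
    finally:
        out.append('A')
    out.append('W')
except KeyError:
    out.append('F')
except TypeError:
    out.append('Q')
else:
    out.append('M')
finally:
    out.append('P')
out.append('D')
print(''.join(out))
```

Execution trace: 'X' (try body) → 'U' (inner try body) → 'K' (inner try body, no exception) → 'A' (inner finally) → 'W' (try body, no exception) → 'M' (else) → 'P' (finally) → 'D' (after the try/except). Output: XUKAWMPD

Answer: XUKAWMPD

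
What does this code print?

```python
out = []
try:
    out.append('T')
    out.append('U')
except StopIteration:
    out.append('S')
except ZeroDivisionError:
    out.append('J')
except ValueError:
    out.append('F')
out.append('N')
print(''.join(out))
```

Execution trace: 'T' (try body) → 'U' (try body, no exception) → 'N' (after the try/except). Output: TUN

Answer: TUN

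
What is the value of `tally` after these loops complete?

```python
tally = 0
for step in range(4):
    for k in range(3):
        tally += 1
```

4 * 3 = 12
`tally` takes the values: 0 → 1 → 2 → 3 → 4 → 5 → 6 → 7 → 8 → 9 → 10 → 11 → 12

Answer: 12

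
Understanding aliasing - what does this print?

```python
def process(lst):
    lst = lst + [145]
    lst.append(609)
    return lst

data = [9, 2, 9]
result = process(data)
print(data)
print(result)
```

Key concept: rebinding parameter vs mutation.
Step by step:
`data = [9, 2, 9]` → data = [9, 2, 9]
`result = process(data)` → result = [9, 2, 9, 145, 609]
`print(data)` → prints [9, 2, 9]
`print(result)` → prints [9, 2, 9, 145, 609]

Answer:
[9, 2, 9]
[9, 2, 9, 145, 609]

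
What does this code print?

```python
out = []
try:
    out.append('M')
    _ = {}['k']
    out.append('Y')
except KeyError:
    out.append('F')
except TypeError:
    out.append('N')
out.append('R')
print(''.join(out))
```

Execution trace: 'M' (try body) → 'F' (except KeyError) → 'R' (after the try/except). Output: MFR

Answer: MFR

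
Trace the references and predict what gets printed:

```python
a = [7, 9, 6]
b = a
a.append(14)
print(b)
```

Key concept: basic list aliasing.
Step by step:
`a = [7, 9, 6]` → a = [7, 9, 6]
`b = a` → b = [7, 9, 6] (same object as a)
`a.append(14)` → a = [7, 9, 6, 14] (same object as b); b = [7, 9, 6, 14] (same object as a)
`print(b)` → prints [7, 9, 6, 14]

Answer: [7, 9, 6, 14]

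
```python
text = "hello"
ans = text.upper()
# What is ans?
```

Trace:
`text = "hello"` → text = 'hello'
`ans = text.upper()` → ans = 'HELLO'
So ans = 'HELLO'

Answer: 'HELLO'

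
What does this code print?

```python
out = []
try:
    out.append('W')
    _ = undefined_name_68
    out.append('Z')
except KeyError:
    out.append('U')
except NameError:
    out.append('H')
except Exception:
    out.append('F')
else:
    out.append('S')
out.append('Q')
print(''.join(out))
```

Execution trace: 'W' (try body) → 'H' (except NameError) → 'Q' (after the try/except). Output: WHQ

Answer: WHQ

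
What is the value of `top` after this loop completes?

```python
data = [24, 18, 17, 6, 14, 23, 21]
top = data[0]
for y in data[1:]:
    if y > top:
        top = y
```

Maximum of [24, 18, 17, 6, 14, 23, 21]
`top` takes the values: 24

Answer: 24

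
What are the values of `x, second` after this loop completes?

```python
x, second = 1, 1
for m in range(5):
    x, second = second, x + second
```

Fibonacci: after 5 iterations
`x, second` takes the values: (1, 1) → (1, 2) → (2, 3) → (3, 5) → (5, 8) → (8, 13)

Answer: 8, 13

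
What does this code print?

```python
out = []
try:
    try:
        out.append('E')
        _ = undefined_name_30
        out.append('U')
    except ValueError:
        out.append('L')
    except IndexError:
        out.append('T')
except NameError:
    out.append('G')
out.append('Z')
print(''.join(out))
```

Execution trace: 'E' (try body) → 'G' (outer except NameError) → 'Z' (after the try/except). Output: EGZ

Answer: EGZ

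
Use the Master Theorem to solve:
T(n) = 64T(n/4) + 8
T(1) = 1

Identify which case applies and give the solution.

a=64, b=4, f(n)=8. log_4(64) = 3. Since c=0 < 3, Case 1 applies: T(n) = Θ(n^log_b(a)) = O(n^3).

Answer: O(n^3) - Case 1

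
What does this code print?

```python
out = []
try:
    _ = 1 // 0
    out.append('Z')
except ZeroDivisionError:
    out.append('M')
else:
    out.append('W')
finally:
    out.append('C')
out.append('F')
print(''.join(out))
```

Execution trace: 'M' (except ZeroDivisionError) → 'C' (finally) → 'F' (after the try/except). Output: MCF

Answer: MCF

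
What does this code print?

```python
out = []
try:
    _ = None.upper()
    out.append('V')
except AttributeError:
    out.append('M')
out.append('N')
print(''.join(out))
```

Execution trace: 'M' (except AttributeError) → 'N' (after the try/except). Output: MN

Answer: MN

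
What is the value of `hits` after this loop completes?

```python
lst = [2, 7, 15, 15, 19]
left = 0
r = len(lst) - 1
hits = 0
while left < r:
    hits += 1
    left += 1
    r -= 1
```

Iterations until pointers meet (list length 5)
`hits` takes the values: 0 → 1 → 2

Answer: 2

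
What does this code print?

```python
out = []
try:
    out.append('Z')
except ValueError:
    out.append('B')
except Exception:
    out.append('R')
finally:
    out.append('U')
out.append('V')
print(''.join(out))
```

Execution trace: 'Z' (try body, no exception) → 'U' (finally) → 'V' (after the try/except). Output: ZUV

Answer: ZUV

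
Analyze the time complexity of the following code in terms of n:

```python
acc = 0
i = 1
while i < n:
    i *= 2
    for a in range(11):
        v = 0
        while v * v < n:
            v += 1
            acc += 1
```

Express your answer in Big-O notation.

Each loop level contributes: log n × 1 × √n. Multiplying the contributions gives O(√n log n).

Answer: O(√n log n)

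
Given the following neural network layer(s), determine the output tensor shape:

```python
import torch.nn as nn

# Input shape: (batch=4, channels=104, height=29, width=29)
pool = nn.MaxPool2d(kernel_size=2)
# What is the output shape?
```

Input: (4, 104, 29, 29) -> Output: (4, 104, 14, 14)

Answer: (4, 104, 14, 14)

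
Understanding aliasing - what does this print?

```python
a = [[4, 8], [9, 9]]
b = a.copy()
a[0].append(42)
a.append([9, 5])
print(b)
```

Key concept: shallow copy with nested lists.
Step by step:
`a = [[4, 8], [9, 9]]` → a = [[4, 8], [9, 9]]
`b = a.copy()` → b = [[4, 8], [9, 9]]
`a[0].append(42)` → a = [[4, 8, 42], [9, 9]]; b = [[4, 8, 42], [9, 9]]
`a.append([9, 5])` → a = [[4, 8, 42], [9, 9], [9, 5]]
`print(b)` → prints [[4, 8, 42], [9, 9]]

Answer: [[4, 8, 42], [9, 9]]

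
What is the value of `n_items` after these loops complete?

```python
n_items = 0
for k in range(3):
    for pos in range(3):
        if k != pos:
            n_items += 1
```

3² - 3 (exclude diagonal)
`n_items` takes the values: 0 → 1 → 2 → 3 → 4 → 5 → 6

Answer: 6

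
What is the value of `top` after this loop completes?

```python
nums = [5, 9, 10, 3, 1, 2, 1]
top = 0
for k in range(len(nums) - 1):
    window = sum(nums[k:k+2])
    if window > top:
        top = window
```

Max sum of 2-element window in [5, 9, 10, 3, 1, 2, 1]
`top` takes the values: 0 → 14 → 19

Answer: 19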